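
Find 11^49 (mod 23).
Using Fermat: 11^{22} ≡ 1 (mod 23). 49 ≡ 5 (mod 22). So 11^{49} ≡ 11^{5} ≡ 5 (mod 23)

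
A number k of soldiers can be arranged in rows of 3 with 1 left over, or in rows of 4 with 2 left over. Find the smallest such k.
M = 3 × 4 = 12. M₁ = 4, y₁ ≡ 1 (mod 3). M₂ = 3, y₂ ≡ 3 (mod 4). k = 1×4×1 + 2×3×3 ≡ 10 (mod 12)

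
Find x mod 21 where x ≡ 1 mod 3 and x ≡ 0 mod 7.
M = 3 × 7 = 21. M₁ = 7, y₁ ≡ 1 mod 3. M₂ = 3, y₂ ≡ 5 mod 7. x = 1×7×1 + 0×3×5 ≡ 7 mod 21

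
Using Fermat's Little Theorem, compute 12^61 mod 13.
By Fermat: 12^{12} ≡ 1 mod 13. 61 = 5×12 + 1. So 12^{61} ≡ 12^{1} ≡ 12 mod 13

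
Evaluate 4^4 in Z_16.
4^{4} = 256 ≡ 0 mod 16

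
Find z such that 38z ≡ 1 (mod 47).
Since 47 is prime, by Fermat 38^(-1) ≡ 38^{45} ≡ 26 (mod 47). Verify: 38 × 26 = 988 ≡ 1 (mod 47)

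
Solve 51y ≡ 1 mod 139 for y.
Since 139 is prime, by Fermat 51^(-1) ≡ 51^{137} ≡ 30 mod 139. Verify: 51 × 30 = 1530 ≡ 1 mod 139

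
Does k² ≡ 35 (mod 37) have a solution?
By Euler's criterion: 35^{18} ≡ 36 (mod 37). Since this equals -1 (≡ 36), 35 is not a QR.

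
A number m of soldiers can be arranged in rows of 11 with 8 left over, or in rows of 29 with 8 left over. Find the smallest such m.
M = 11 × 29 = 319. M₁ = 29, y₁ ≡ 8 mod 11. M₂ = 11, y₂ ≡ 8 mod 29. m = 8×29×8 + 8×11×8 ≡ 8 mod 319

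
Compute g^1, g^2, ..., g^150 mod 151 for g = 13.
13^1, 13^2, ..., 13^{150} mod 151: [13, 18, 83, 22, 135, 94, 14, 31, 101, 105, 6, 78, 108, 45, 132, 55, 111, 84, 35, 2, 26, 36, 15, 44, 119, 37, 28, 62, 51, 59, 12, 5, 65, 90, 113, 110, 71, 17, 70, 4, 52, 72, 30, 88, 87, 74, 56, 124, 102, 118, 24, 10, 130, 29, 75, 69, 142, 34, 140, 8, 104, 144, 60, 25, 23, 148, 112, 97, 53, 85, 48, 20, 109, 58, 150, 138, 133, 68, 129, 16, 57, 137, 120, 50, 46, 145, 73, 43, 106, 19, 96, 40, 67, 116, 149, 125, 115, 136, 107, 32, 114, 123, 89, 100, 92, 139, 146, 86, 61, 38, 41, 80, 134, 81, 147, 99, 79, 121, 63, 64, 77, 95, 27, 49, 33, 127, 141, 21, 122, 76, 82, 9, 117, 11, 143, 47, 7, 91, 126, 128, 3, 39, 54, 98, 66, 103, 131, 42, 93, 1]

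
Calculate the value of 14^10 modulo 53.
By repeated squaring (mod 53): 14^{1}≡14, 14^{2}≡37, 14^{4}≡44, 14^{8}≡28. Then 14^{10} = 14^{8+2} ≡ 28 × 37 ≡ 29 (mod 53)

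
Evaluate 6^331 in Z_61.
Using Fermat: 6^{60} ≡ 1 mod 61. 331 ≡ 31 mod 60. So 6^{331} ≡ 6^{31} ≡ 55 mod 61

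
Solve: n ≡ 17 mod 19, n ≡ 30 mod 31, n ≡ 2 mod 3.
M = 19 × 31 × 3 = 1767. M₁ = 93, y₁ ≡ 9 mod 19. M₂ = 57, y₂ ≡ 6 mod 31. M₃ = 589, y₃ ≡ 1 mod 3. n = 17×93×9 + 30×57×6 + 2×589×1 ≡ 929 mod 1767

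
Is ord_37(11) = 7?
Powers of 11 mod 37: 11^1≡11, 11^2≡10, 11^3≡36, 11^4≡26, 11^5≡27, 11^6≡1. Already 11^6≡1, so the order is 6 < 7. No, the actual order is 6.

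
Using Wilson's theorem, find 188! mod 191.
(190)! = (188)! × (189) × (190) ≡ -1 mod 191. So (188)! ≡ -1 × [(190)(189)]^(-1) ≡ 95 mod 191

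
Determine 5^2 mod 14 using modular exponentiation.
5^{2} = 25 ≡ 11 (mod 14)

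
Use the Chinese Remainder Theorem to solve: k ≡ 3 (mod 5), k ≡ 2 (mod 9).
M = 5 × 9 = 45. M₁ = 9, y₁ ≡ 4 (mod 5). M₂ = 5, y₂ ≡ 2 (mod 9). k = 3×9×4 + 2×5×2 ≡ 38 (mod 45)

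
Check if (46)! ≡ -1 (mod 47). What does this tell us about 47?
(46)! mod 47 = 46. Since this equals -1 (mod 47), Wilson confirms 47 is prime.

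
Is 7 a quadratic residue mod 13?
By Euler's criterion: 7^{6} ≡ 12 mod 13. Since this equals -1 (≡ 12), 7 is not a QR.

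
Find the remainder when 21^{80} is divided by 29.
By Fermat: 21^{28} ≡ 1 (mod 29). 80 = 2×28 + 24. So 21^{80} ≡ 21^{24} ≡ 25 (mod 29)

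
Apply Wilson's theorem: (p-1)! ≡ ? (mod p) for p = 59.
By Wilson's theorem, (58)! ≡ -1 ≡ 58 (mod 59)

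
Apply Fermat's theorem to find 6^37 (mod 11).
By Fermat: 6^{10} ≡ 1 (mod 11). 37 = 3×10 + 7. So 6^{37} ≡ 6^{7} ≡ 8 (mod 11)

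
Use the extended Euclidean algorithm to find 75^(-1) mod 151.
Extended GCD: 75(-2) + 151(1) = 1. So 75^(-1) ≡ -2 ≡ 149 (mod 151). Verify: 75 × 149 = 11175 ≡ 1 (mod 151)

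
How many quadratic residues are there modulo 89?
Exactly half the non-zero residues mod a prime are QRs: (89-1)/2 = 44.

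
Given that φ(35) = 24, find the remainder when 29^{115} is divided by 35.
By Euler: 29^{24} ≡ 1 (mod 35) since gcd(29, 35) = 1. 115 = 4×24 + 19. So 29^{115} ≡ 29^{19} ≡ 29 (mod 35)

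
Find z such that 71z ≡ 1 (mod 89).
Since 89 is prime, by Fermat 71^(-1) ≡ 71^{87} ≡ 84 (mod 89). Verify: 71 × 84 = 5964 ≡ 1 (mod 89)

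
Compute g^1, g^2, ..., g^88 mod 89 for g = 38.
38^1, 38^2, ..., 38^{88} mod 89: [38, 20, 48, 44, 70, 79, 65, 67, 54, 5, 12, 11, 62, 42, 83, 39, 58, 68, 3, 25, 60, 55, 43, 32, 59, 17, 23, 73, 15, 36, 33, 8, 37, 71, 28, 85, 26, 9, 75, 2, 76, 40, 7, 88, 51, 69, 41, 45, 19, 10, 24, 22, 35, 84, 77, 78, 27, 47, 6, 50, 31, 21, 86, 64, 29, 34, 46, 57, 30, 72, 66, 16, 74, 53, 56, 81, 52, 18, 61, 4, 63, 80, 14, 87, 13, 49, 82, 1]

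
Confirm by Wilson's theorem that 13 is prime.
(12)! mod 13 = 12. Since this equals -1 mod 13, Wilson confirms 13 is prime.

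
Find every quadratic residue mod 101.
Quadratic residues modulo 101: {1, 4, 5, 6, 9, 13, 14, 16, 17, 19, 20, 21, 22, 23, 24, 25, 30, 31, 33, 36, 37, 43, 45, 47, 49, 52, 54, 56, 58, 64, 65, 68, 70, 71, 76, 77, 78, 79, 80, 81, 82, 84, 85, 87, 88, 92, 95, 96, 97, 100}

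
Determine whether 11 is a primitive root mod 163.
ord_163(11) divides 162. For each prime q|162: 11^{81}≡162, 11^{54}≡58, none ≡ 1. So 11 has order 162 and is a primitive root mod 163.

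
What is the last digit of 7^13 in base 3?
Using Fermat: 7^{2} ≡ 1 mod 3. 13 ≡ 1 mod 2. So 7^{13} ≡ 7^{1} ≡ 1 mod 3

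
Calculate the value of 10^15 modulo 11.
Using Fermat: 10^{10} ≡ 1 (mod 11). 15 ≡ 5 (mod 10). So 10^{15} ≡ 10^{5} ≡ 10 (mod 11)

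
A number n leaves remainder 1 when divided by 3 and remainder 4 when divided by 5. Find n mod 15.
M = 3 × 5 = 15. M₁ = 5, y₁ ≡ 2 mod 3. M₂ = 3, y₂ ≡ 2 mod 5. n = 1×5×2 + 4×3×2 ≡ 4 mod 15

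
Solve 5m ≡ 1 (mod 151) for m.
Since 151 is prime, by Fermat 5^(-1) ≡ 5^{149} ≡ 121 (mod 151). Verify: 5 × 121 = 605 ≡ 1 (mod 151)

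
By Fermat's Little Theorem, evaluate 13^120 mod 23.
By Fermat: 13^{22} ≡ 1 mod 23. 120 = 5×22 + 10. So 13^{120} ≡ 13^{10} ≡ 16 mod 23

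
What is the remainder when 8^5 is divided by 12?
By repeated squaring mod 12: 8^{1}≡8, 8^{2}≡4, 8^{4}≡4. Then 8^{5} = 8^{4+1} ≡ 4 × 8 ≡ 8 mod 12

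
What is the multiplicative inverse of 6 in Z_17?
Since 17 is prime, by Fermat 6^(-1) ≡ 6^{15} ≡ 3 (mod 17). Verify: 6 × 3 = 18 ≡ 1 (mod 17)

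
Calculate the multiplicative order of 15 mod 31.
Powers of 15 mod 31: 15^1≡15, 15^2≡8, 15^3≡27, 15^4≡2, 15^5≡30, 15^6≡16, 15^7≡23, 15^8≡4, 15^9≡29, 15^10≡1. ord_31(15) = 10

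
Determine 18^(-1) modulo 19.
Since 19 is prime, by Fermat 18^(-1) ≡ 18^{17} ≡ 18 (mod 19). Verify: 18 × 18 = 324 ≡ 1 (mod 19)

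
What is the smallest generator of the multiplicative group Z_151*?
g = 6. Powers: [6, 36, 65, 88, 75, 148, 133, ...] generates all 150 non-zero residues.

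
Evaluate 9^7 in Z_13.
By repeated squaring mod 13: 9^{1}≡9, 9^{2}≡3, 9^{4}≡9. Then 9^{7} = 9^{4+2+1} ≡ 9 × 3 × 9 ≡ 9 mod 13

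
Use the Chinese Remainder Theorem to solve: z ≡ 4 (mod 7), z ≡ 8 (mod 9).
M = 7 × 9 = 63. M₁ = 9, y₁ ≡ 4 (mod 7). M₂ = 7, y₂ ≡ 4 (mod 9). z = 4×9×4 + 8×7×4 ≡ 53 (mod 63)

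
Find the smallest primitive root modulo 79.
g = 3. Powers: [3, 9, 27, 2, 6, 18, 54, ...] generates all 78 non-zero residues.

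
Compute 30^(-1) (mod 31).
Since 31 is prime, by Fermat 30^(-1) ≡ 30^{29} ≡ 30 (mod 31). Verify: 30 × 30 = 900 ≡ 1 (mod 31)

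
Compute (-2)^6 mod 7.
Using Fermat: (-2)^{6} ≡ 1 mod 7. 6 ≡ 0 mod 6. So (-2)^{6} ≡ (-2)^{0} ≡ 1 mod 7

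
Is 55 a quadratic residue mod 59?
By Euler's criterion: 55^{29} ≡ 58 (mod 59). Since this equals -1 (≡ 58), 55 is not a QR.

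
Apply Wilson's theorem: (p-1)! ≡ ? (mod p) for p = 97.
By Wilson's theorem, (96)! ≡ -1 ≡ 96 mod 97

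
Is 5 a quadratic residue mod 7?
By Euler's criterion: 5^{3} ≡ 6 mod 7. Since this equals -1 (≡ 6), 5 is not a QR.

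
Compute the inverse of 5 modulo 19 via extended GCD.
Extended GCD: 5(4) + 19(-1) = 1. So 5^(-1) ≡ 4 (mod 19). Verify: 5 × 4 = 20 ≡ 1 (mod 19)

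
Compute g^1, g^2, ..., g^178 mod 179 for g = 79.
79^1, 79^2, ..., 79^{178} mod 179: [79, 155, 73, 39, 38, 138, 162, 89, 50, 12, 53, 70, 160, 110, 98, 45, 154, 173, 63, 144, 99, 124, 130, 67, 102, 3, 58, 107, 40, 117, 114, 56, 128, 88, 150, 36, 159, 31, 122, 151, 115, 135, 104, 161, 10, 74, 118, 14, 32, 22, 127, 9, 174, 142, 120, 172, 163, 168, 26, 85, 92, 108, 119, 93, 8, 95, 166, 47, 133, 125, 30, 43, 175, 42, 96, 66, 23, 27, 164, 68, 2, 158, 131, 146, 78, 76, 97, 145, 178, 100, 24, 106, 140, 141, 41, 17, 90, 129, 167, 126, 109, 19, 69, 81, 134, 25, 6, 116, 35, 80, 55, 49, 112, 77, 176, 121, 72, 139, 62, 65, 123, 51, 91, 29, 143, 20, 148, 57, 28, 64, 44, 75, 18, 169, 105, 61, 165, 147, 157, 52, 170, 5, 37, 59, 7, 16, 11, 153, 94, 87, 71, 60, 86, 171, 84, 13, 132, 46, 54, 149, 136, 4, 137, 83, 113, 156, 152, 15, 111, 177, 21, 48, 33, 101, 103, 82, 34, 1]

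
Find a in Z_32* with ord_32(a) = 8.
3 has order 8 mod 32 since 3^{8} ≡ 1 (mod 32) and no smaller power works.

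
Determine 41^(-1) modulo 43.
Since 43 is prime, by Fermat 41^(-1) ≡ 41^{41} ≡ 21 mod 43. Verify: 41 × 21 = 861 ≡ 1 mod 43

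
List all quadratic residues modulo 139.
Squares in Z_139*: {1, 4, 5, 6, 7, 9, 11, 13, 16, 20, 24, 25, 28, 29, 30, 31, 34, 35, 36, 37, 38, 41, 42, 44, 45, 46, 47, 49, 51, 52, 54, 55, 57, 63, 64, 65, 66, 67, 69, 71, 77, 78, 79, 80, 81, 83, 86, 89, 91, 96, 99, 100, 106, 107, 112, 113, 116, 117, 118, 120, 121, 122, 124, 125, 127, 129, 131, 136, 137}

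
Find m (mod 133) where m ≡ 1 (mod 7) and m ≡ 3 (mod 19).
M = 7 × 19 = 133. M₁ = 19, y₁ ≡ 3 (mod 7). M₂ = 7, y₂ ≡ 11 (mod 19). m = 1×19×3 + 3×7×11 ≡ 22 (mod 133)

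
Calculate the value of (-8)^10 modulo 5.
Using Fermat: (-8)^{4} ≡ 1 mod 5. 10 ≡ 2 mod 4. So (-8)^{10} ≡ (-8)^{2} ≡ 4 mod 5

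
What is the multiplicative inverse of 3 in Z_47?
Since 47 is prime, by Fermat 3^(-1) ≡ 3^{45} ≡ 16 (mod 47). Verify: 3 × 16 = 48 ≡ 1 (mod 47)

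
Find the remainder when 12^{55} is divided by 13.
By Fermat: 12^{12} ≡ 1 mod 13. 55 = 4×12 + 7. So 12^{55} ≡ 12^{7} ≡ 12 mod 13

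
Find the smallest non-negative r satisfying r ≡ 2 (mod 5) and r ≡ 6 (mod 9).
M = 5 × 9 = 45. M₁ = 9, y₁ ≡ 4 (mod 5). M₂ = 5, y₂ ≡ 2 (mod 9). r = 2×9×4 + 6×5×2 ≡ 42 (mod 45)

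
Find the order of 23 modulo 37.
Powers of 23 mod 37: 23^1≡23, 23^2≡11, 23^3≡31, 23^4≡10, 23^5≡8, 23^6≡36, 23^7≡14, 23^8≡26, 23^9≡6, 23^10≡27, 23^11≡29, 23^12≡1. Order = 12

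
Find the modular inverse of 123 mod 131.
Since 131 is prime, by Fermat 123^(-1) ≡ 123^{129} ≡ 49 mod 131. Verify: 123 × 49 = 6027 ≡ 1 mod 131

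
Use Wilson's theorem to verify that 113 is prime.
(112)! mod 113 = 112. Since this equals -1 (mod 113), Wilson confirms 113 is prime.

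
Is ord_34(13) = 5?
Powers of 13 mod 34: 13^1≡13, 13^2≡33, 13^3≡21, 13^4≡1. Already 13^4≡1, so the order is 4 < 5. No, the actual order is 4.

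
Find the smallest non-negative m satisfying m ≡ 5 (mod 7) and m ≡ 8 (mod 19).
M = 7 × 19 = 133. M₁ = 19, y₁ ≡ 3 (mod 7). M₂ = 7, y₂ ≡ 11 (mod 19). m = 5×19×3 + 8×7×11 ≡ 103 (mod 133)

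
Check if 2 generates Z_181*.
ord_181(2) divides 180. For each prime q|180: 2^{90}≡180, 2^{60}≡48, 2^{36}≡59, none ≡ 1. So 2 has order 180 and is a primitive root mod 181.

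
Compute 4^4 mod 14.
4^{4} = 256 ≡ 4 (mod 14)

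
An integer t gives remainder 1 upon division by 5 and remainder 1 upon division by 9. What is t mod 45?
M = 5 × 9 = 45. M₁ = 9, y₁ ≡ 4 mod 5. M₂ = 5, y₂ ≡ 2 mod 9. t = 1×9×4 + 1×5×2 ≡ 1 mod 45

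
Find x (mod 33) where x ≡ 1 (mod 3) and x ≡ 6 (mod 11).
M = 3 × 11 = 33. M₁ = 11, y₁ ≡ 2 (mod 3). M₂ = 3, y₂ ≡ 4 (mod 11). x = 1×11×2 + 6×3×4 ≡ 28 (mod 33)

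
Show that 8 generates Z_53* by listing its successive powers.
8^1, 8^2, ..., 8^{52} mod 53: [8, 11, 35, 15, 14, 6, 48, 13, 51, 37, 31, 36, 23, 25, 41, 10, 27, 4, 32, 44, 34, 7, 3, 24, 33, 52, 45, 42, 18, 38, 39, 47, 5, 40, 2, 16, 22, 17, 30, 28, 12, 43, 26, 49, 21, 9, 19, 46, 50, 29, 20, 1]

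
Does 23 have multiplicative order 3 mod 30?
Powers of 23 mod 30: 23^1≡23, 23^2≡19, 23^3≡17, 23^4≡1. 23^3≡17≢1, so ord ≠ 3. No, the actual order is 4.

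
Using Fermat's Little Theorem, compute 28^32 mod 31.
By Fermat: 28^{30} ≡ 1 mod 31. So 28^{32} = 28^{30} · 28^{2} ≡ 28^{2} ≡ 9 mod 31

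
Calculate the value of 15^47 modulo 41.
Using Fermat: 15^{40} ≡ 1 mod 41. 47 ≡ 7 mod 40. So 15^{47} ≡ 15^{7} ≡ 34 mod 41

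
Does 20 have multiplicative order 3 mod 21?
Powers of 20 mod 21: 20^1≡20, 20^2≡1. Already 20^2≡1, so the order is 2 < 3. No, the actual order is 2.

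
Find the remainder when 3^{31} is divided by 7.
By Fermat: 3^{6} ≡ 1 mod 7. 31 = 5×6 + 1. So 3^{31} ≡ 3^{1} ≡ 3 mod 7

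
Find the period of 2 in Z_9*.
Powers of 2 mod 9: 2^1≡2, 2^2≡4, 2^3≡8, 2^4≡7, 2^5≡5, 2^6≡1. So the order of 2 is 6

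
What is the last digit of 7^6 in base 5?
Using Fermat: 7^{4} ≡ 1 (mod 5). 6 ≡ 2 (mod 4). So 7^{6} ≡ 7^{2} ≡ 4 (mod 5)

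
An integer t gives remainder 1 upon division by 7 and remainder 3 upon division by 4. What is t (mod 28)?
M = 7 × 4 = 28. M₁ = 4, y₁ ≡ 2 (mod 7). M₂ = 7, y₂ ≡ 3 (mod 4). t = 1×4×2 + 3×7×3 ≡ 15 (mod 28)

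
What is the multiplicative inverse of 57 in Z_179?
Since 179 is prime, by Fermat 57^(-1) ≡ 57^{177} ≡ 22 (mod 179). Verify: 57 × 22 = 1254 ≡ 1 (mod 179)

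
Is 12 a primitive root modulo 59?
12^{29} ≡ 1 mod 59 and 29 < 58, so ord_59(12) = 29 ≠ 58 and 12 is not a primitive root.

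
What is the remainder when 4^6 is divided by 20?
By repeated squaring mod 20: 4^{1}≡4, 4^{2}≡16, 4^{4}≡16. Then 4^{6} = 4^{4+2} ≡ 16 × 16 ≡ 16 mod 20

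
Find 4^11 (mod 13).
By repeated squaring (mod 13): 4^{1}≡4, 4^{2}≡3, 4^{4}≡9, 4^{8}≡3. Then 4^{11} = 4^{8+2+1} ≡ 3 × 3 × 4 ≡ 10 (mod 13)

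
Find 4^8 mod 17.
By repeated squaring mod 17: 4^{1}≡4, 4^{2}≡16, 4^{4}≡1, 4^{8}≡1. So 4^{8} ≡ 1 mod 17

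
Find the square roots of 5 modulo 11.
The square roots of 5 mod 11 are 4 and 7. Verify: 4² = 16 ≡ 5 mod 11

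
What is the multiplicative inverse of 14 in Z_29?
Since 29 is prime, by Fermat 14^(-1) ≡ 14^{27} ≡ 27 (mod 29). Verify: 14 × 27 = 378 ≡ 1 (mod 29)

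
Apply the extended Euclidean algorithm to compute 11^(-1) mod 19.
Extended GCD: 11(7) + 19(-4) = 1. So 11^(-1) ≡ 7 (mod 19). Verify: 11 × 7 = 77 ≡ 1 (mod 19)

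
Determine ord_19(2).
Powers of 2 mod 19: 2^1≡2, 2^2≡4, 2^3≡8, 2^4≡16, 2^5≡13, 2^6≡7, 2^7≡14, 2^8≡9, 2^9≡18, 2^10≡17, 2^11≡15, 2^12≡11, 2^13≡3, 2^14≡6, 2^15≡12, 2^16≡5, 2^17≡10, 2^18≡1. ord_19(2) = 18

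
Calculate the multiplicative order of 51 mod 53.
Powers of 51 mod 53: 51^1≡51, 51^2≡4, 51^3≡45, 51^4≡16, 51^5≡21, 51^6≡11, 51^7≡31, 51^8≡44, 51^9≡18, 51^10≡17, 51^11≡19, 51^12≡15, 51^13≡23, 51^14≡7, 51^15≡39, 51^16≡28, 51^17≡50, 51^18≡6, 51^19≡41, 51^20≡24, 51^21≡5, 51^22≡43, 51^23≡20, 51^24≡13, 51^25≡27, 51^26≡52, 51^27≡2, 51^28≡49, 51^29≡8, 51^30≡37, 51^31≡32, 51^32≡42, 51^33≡22, 51^34≡9, 51^35≡35, 51^36≡36, 51^37≡34, 51^38≡38, 51^39≡30, 51^40≡46, 51^41≡14, 51^42≡25, 51^43≡3, 51^44≡47, 51^45≡12, 51^46≡29, 51^47≡48, 51^48≡10, 51^49≡33, 51^50≡40, 51^51≡26, 51^52≡1. So the order of 51 is 52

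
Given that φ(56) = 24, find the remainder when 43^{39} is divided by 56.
By Euler: 43^{24} ≡ 1 (mod 56) since gcd(43, 56) = 1. 39 = 1×24 + 15. So 43^{39} ≡ 43^{15} ≡ 43 (mod 56)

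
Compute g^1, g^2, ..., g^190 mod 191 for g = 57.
57^1, 57^2, ..., 57^{190} mod 191: [57, 2, 114, 4, 37, 8, 74, 16, 148, 32, 105, 64, 19, 128, 38, 65, 76, 130, 152, 69, 113, 138, 35, 85, 70, 170, 140, 149, 89, 107, 178, 23, 165, 46, 139, 92, 87, 184, 174, 177, 157, 163, 123, 135, 55, 79, 110, 158, 29, 125, 58, 59, 116, 118, 41, 45, 82, 90, 164, 180, 137, 169, 83, 147, 166, 103, 141, 15, 91, 30, 182, 60, 173, 120, 155, 49, 119, 98, 47, 5, 94, 10, 188, 20, 185, 40, 179, 80, 167, 160, 143, 129, 95, 67, 190, 134, 189, 77, 187, 154, 183, 117, 175, 43, 159, 86, 127, 172, 63, 153, 126, 115, 61, 39, 122, 78, 53, 156, 106, 121, 21, 51, 42, 102, 84, 13, 168, 26, 145, 52, 99, 104, 7, 17, 14, 34, 28, 68, 56, 136, 112, 81, 33, 162, 66, 133, 132, 75, 73, 150, 146, 109, 101, 27, 11, 54, 22, 108, 44, 25, 88, 50, 176, 100, 161, 9, 131, 18, 71, 36, 142, 72, 93, 144, 186, 97, 181, 3, 171, 6, 151, 12, 111, 24, 31, 48, 62, 96, 124, 1]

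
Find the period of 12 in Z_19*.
Powers of 12 mod 19: 12^1≡12, 12^2≡11, 12^3≡18, 12^4≡7, 12^5≡8, 12^6≡1. Order = 6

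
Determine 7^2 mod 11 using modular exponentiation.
7^{2} = 49 ≡ 5 (mod 11)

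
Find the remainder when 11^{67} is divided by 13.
By Fermat: 11^{12} ≡ 1 (mod 13). 67 = 5×12 + 7. So 11^{67} ≡ 11^{7} ≡ 2 (mod 13)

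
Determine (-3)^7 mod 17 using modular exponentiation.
By repeated squaring (mod 17): (-3)^{1}≡14, (-3)^{2}≡9, (-3)^{4}≡13. Then (-3)^{7} = (-3)^{4+2+1} ≡ 13 × 9 × 14 ≡ 6 (mod 17)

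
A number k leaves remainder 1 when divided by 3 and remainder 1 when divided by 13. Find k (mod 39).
M = 3 × 13 = 39. M₁ = 13, y₁ ≡ 1 (mod 3). M₂ = 3, y₂ ≡ 9 (mod 13). k = 1×13×1 + 1×3×9 ≡ 1 (mod 39)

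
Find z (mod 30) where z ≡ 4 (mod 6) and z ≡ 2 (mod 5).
M = 6 × 5 = 30. M₁ = 5, y₁ ≡ 5 (mod 6). M₂ = 6, y₂ ≡ 1 (mod 5). z = 4×5×5 + 2×6×1 ≡ 22 (mod 30)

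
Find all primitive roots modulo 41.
There are φ(40) = 16 primitive roots mod 41: {6, 7, 11, 12, 13, 15, 17, 19, 22, 24, 26, 28, 29, 30, 34, 35}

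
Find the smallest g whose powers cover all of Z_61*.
g = 2. For each prime q|60: 2^{30}≡60, 2^{20}≡47, 2^{12}≡9, none ≡ 1, so ord_61(2) = 60 and 2 is a primitive root.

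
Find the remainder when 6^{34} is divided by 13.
By Fermat: 6^{12} ≡ 1 mod 13. 34 = 2×12 + 10. So 6^{34} ≡ 6^{10} ≡ 4 mod 13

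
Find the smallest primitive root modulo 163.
g = 2. Powers: [2, 4, 8, 16, 32, 64, ...] generates all 162 non-zero residues.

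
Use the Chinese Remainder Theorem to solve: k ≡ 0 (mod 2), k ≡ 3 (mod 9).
M = 2 × 9 = 18. M₁ = 9, y₁ ≡ 1 (mod 2). M₂ = 2, y₂ ≡ 5 (mod 9). k = 0×9×1 + 3×2×5 ≡ 12 (mod 18)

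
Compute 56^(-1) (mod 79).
Since 79 is prime, by Fermat 56^(-1) ≡ 56^{77} ≡ 24 (mod 79). Verify: 56 × 24 = 1344 ≡ 1 (mod 79)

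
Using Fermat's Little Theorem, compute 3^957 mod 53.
By Fermat: 3^{52} ≡ 1 mod 53. 957 ≡ 21 mod 52. So 3^{957} ≡ 3^{21} ≡ 41 mod 53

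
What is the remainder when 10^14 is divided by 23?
By repeated squaring (mod 23): 10^{1}≡10, 10^{2}≡8, 10^{4}≡18, 10^{8}≡2. Then 10^{14} = 10^{8+4+2} ≡ 2 × 18 × 8 ≡ 12 (mod 23)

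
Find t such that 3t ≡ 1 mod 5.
Since 5 is prime, by Fermat 3^(-1) ≡ 3^{3} ≡ 2 mod 5. Verify: 3 × 2 = 6 ≡ 1 mod 5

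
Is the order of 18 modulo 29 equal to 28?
Powers of 18 mod 29: 18^1≡18, 18^2≡5, 18^3≡3, 18^4≡25, 18^5≡15, 18^6≡9, 18^7≡17, 18^8≡16, 18^9≡27, 18^10≡22, 18^11≡19, 18^12≡23, 18^13≡8, 18^14≡28, 18^15≡11, 18^16≡24, 18^17≡26, 18^18≡4, 18^19≡14, 18^20≡20, 18^21≡12, 18^22≡13, 18^23≡2, 18^24≡7, 18^25≡10, 18^26≡6, 18^27≡21, 18^28≡1. First k with 18^k≡1 is k=28. Yes, ord_29(18) = 28.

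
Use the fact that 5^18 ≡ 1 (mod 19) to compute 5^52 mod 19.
By Fermat: 5^{18} ≡ 1 (mod 19). 52 = 2×18 + 16. So 5^{52} ≡ 5^{16} ≡ 16 (mod 19)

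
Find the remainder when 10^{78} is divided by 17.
By Fermat: 10^{16} ≡ 1 mod 17. 78 = 4×16 + 14. So 10^{78} ≡ 10^{14} ≡ 8 mod 17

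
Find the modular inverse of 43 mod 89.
Since 89 is prime, by Fermat 43^(-1) ≡ 43^{87} ≡ 29 (mod 89). Verify: 43 × 29 = 1247 ≡ 1 (mod 89)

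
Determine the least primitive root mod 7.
g = 3. Powers: [3, 2, 6, 4, 5, 1] generates all 6 non-zero residues.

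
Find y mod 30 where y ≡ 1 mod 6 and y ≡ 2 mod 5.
M = 6 × 5 = 30. M₁ = 5, y₁ ≡ 5 mod 6. M₂ = 6, y₂ ≡ 1 mod 5. y = 1×5×5 + 2×6×1 ≡ 7 mod 30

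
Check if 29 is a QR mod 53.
By Euler's criterion: 29^{26} ≡ 1 mod 53. Since this equals 1, 29 is a QR.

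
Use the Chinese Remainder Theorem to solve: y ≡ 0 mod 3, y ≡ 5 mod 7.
M = 3 × 7 = 21. M₁ = 7, y₁ ≡ 1 mod 3. M₂ = 3, y₂ ≡ 5 mod 7. y = 0×7×1 + 5×3×5 ≡ 12 mod 21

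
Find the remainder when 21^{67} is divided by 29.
By Fermat: 21^{28} ≡ 1 (mod 29). 67 = 2×28 + 11. So 21^{67} ≡ 21^{11} ≡ 26 (mod 29)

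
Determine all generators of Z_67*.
There are φ(66) = 20 primitive roots mod 67: {2, 7, 11, 12, 13, 18, 20, 28, 31, 32, 34, 41, 44, 46, 48, 50, 51, 57, 61, 63}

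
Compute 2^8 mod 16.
By repeated squaring (mod 16): 2^{1}≡2, 2^{2}≡4, 2^{4}≡0, 2^{8}≡0. So 2^{8} ≡ 0 (mod 16)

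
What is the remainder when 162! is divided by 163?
By Wilson's theorem, (162)! ≡ -1 ≡ 162 (mod 163)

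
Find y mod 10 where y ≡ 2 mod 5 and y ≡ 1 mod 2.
M = 5 × 2 = 10. M₁ = 2, y₁ ≡ 3 mod 5. M₂ = 5, y₂ ≡ 1 mod 2. y = 2×2×3 + 1×5×1 ≡ 7 mod 10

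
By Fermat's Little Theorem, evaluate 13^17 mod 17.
By Fermat: 13^{16} ≡ 1 (mod 17). So 13^{17} = 13^{16} · 13^{1} ≡ 13^{1} ≡ 13 (mod 17)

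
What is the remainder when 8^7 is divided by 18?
By repeated squaring (mod 18): 8^{1}≡8, 8^{2}≡10, 8^{4}≡10. Then 8^{7} = 8^{4+2+1} ≡ 10 × 10 × 8 ≡ 8 (mod 18)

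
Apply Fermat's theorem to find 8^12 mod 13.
By Fermat's Little Theorem, 8^{12} ≡ 1 mod 13 since 13 is prime and gcd(8, 13) = 1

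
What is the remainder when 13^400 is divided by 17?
Using Fermat: 13^{16} ≡ 1 (mod 17). 400 ≡ 0 (mod 16). So 13^{400} ≡ 13^{0} ≡ 1 (mod 17)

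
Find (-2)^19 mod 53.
By repeated squaring mod 53: (-2)^{1}≡51, (-2)^{2}≡4, (-2)^{4}≡16, (-2)^{8}≡44, (-2)^{16}≡28. Then (-2)^{19} = (-2)^{16+2+1} ≡ 28 × 4 × 51 ≡ 41 mod 53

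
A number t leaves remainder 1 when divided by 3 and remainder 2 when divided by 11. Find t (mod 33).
M = 3 × 11 = 33. M₁ = 11, y₁ ≡ 2 (mod 3). M₂ = 3, y₂ ≡ 4 (mod 11). t = 1×11×2 + 2×3×4 ≡ 13 (mod 33)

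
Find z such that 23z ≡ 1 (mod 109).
Since 109 is prime, by Fermat 23^(-1) ≡ 23^{107} ≡ 19 (mod 109). Verify: 23 × 19 = 437 ≡ 1 (mod 109)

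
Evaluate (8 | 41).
(8/41) = 8^{20} mod 41 = 1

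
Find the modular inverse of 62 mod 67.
Since 67 is prime, by Fermat 62^(-1) ≡ 62^{65} ≡ 40 (mod 67). Verify: 62 × 40 = 2480 ≡ 1 (mod 67)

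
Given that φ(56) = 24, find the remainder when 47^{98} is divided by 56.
By Euler: 47^{24} ≡ 1 mod 56 since gcd(47, 56) = 1. 98 = 4×24 + 2. So 47^{98} ≡ 47^{2} ≡ 25 mod 56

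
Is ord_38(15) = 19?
Powers of 15 mod 38: 15^1≡15, 15^2≡35, 15^3≡31, 15^4≡9, 15^5≡21, 15^6≡11, 15^7≡13, 15^8≡5, 15^9≡37, 15^10≡23, 15^11≡3, 15^12≡7, 15^13≡29, 15^14≡17, 15^15≡27, 15^16≡25, 15^17≡33, 15^18≡1. Already 15^18≡1, so the order is 18 < 19. No, the actual order is 18.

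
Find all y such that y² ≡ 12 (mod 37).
The square roots of 12 mod 37 are 7 and 30. Verify: 7² = 49 ≡ 12 (mod 37)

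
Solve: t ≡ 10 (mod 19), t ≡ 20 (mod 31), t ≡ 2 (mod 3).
M = 19 × 31 × 3 = 1767. M₁ = 93, y₁ ≡ 9 (mod 19). M₂ = 57, y₂ ≡ 6 (mod 31). M₃ = 589, y₃ ≡ 1 (mod 3). t = 10×93×9 + 20×57×6 + 2×589×1 ≡ 485 (mod 1767)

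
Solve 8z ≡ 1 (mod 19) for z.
Since 19 is prime, by Fermat 8^(-1) ≡ 8^{17} ≡ 12 (mod 19). Verify: 8 × 12 = 96 ≡ 1 (mod 19)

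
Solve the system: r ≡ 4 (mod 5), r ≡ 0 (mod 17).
M = 5 × 17 = 85. M₁ = 17, y₁ ≡ 3 (mod 5). M₂ = 5, y₂ ≡ 7 (mod 17). r = 4×17×3 + 0×5×7 ≡ 34 (mod 85)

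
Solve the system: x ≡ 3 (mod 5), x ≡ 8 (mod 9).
M = 5 × 9 = 45. M₁ = 9, y₁ ≡ 4 (mod 5). M₂ = 5, y₂ ≡ 2 (mod 9). x = 3×9×4 + 8×5×2 ≡ 8 (mod 45)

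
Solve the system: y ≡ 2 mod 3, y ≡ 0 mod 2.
M = 3 × 2 = 6. M₁ = 2, y₁ ≡ 2 mod 3. M₂ = 3, y₂ ≡ 1 mod 2. y = 2×2×2 + 0×3×1 ≡ 2 mod 6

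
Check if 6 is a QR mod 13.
By Euler's criterion: 6^{6} ≡ 12 mod 13. Since this equals -1 (≡ 12), 6 is not a QR.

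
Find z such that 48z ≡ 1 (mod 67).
Since 67 is prime, by Fermat 48^(-1) ≡ 48^{65} ≡ 7 (mod 67). Verify: 48 × 7 = 336 ≡ 1 (mod 67)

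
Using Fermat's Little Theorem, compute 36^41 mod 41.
By Fermat: 36^{40} ≡ 1 (mod 41). So 36^{41} = 36^{40} · 36^{1} ≡ 36^{1} ≡ 36 (mod 41)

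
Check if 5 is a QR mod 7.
By Euler's criterion: 5^{3} ≡ 6 (mod 7). Since this equals -1 (≡ 6), 5 is not a QR.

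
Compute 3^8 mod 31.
By repeated squaring (mod 31): 3^{1}≡3, 3^{2}≡9, 3^{4}≡19, 3^{8}≡20. So 3^{8} ≡ 20 (mod 31)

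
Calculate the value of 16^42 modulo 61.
By repeated squaring mod 61: 16^{1}≡16, 16^{2}≡12, 16^{4}≡22, 16^{8}≡57, 16^{16}≡16, 16^{32}≡12. Then 16^{42} = 16^{32+8+2} ≡ 12 × 57 × 12 ≡ 34 mod 61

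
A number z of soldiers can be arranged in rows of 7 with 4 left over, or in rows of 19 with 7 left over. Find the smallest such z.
M = 7 × 19 = 133. M₁ = 19, y₁ ≡ 3 (mod 7). M₂ = 7, y₂ ≡ 11 (mod 19). z = 4×19×3 + 7×7×11 ≡ 102 (mod 133)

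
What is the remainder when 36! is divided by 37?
By Wilson's theorem, (36)! ≡ -1 ≡ 36 (mod 37)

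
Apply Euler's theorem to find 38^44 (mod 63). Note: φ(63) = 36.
By Euler: 38^{36} ≡ 1 (mod 63) since gcd(38, 63) = 1. 44 = 1×36 + 8. So 38^{44} ≡ 38^{8} ≡ 58 (mod 63)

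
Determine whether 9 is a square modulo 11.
By Euler's criterion: 9^{5} ≡ 1 mod 11. Since this equals 1, 9 is a QR.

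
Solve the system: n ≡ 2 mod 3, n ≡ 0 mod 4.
M = 3 × 4 = 12. M₁ = 4, y₁ ≡ 1 mod 3. M₂ = 3, y₂ ≡ 3 mod 4. n = 2×4×1 + 0×3×3 ≡ 8 mod 12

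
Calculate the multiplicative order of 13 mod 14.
Powers of 13 mod 14: 13^1≡13, 13^2≡1. Order = 2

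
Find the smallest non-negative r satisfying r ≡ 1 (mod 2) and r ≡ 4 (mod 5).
M = 2 × 5 = 10. M₁ = 5, y₁ ≡ 1 (mod 2). M₂ = 2, y₂ ≡ 3 (mod 5). r = 1×5×1 + 4×2×3 ≡ 9 (mod 10)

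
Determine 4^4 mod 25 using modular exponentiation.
4^{4} = 256 ≡ 6 (mod 25)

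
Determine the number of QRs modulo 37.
Exactly half the non-zero residues mod a prime are QRs: (37-1)/2 = 18.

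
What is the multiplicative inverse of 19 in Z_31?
Since 31 is prime, by Fermat 19^(-1) ≡ 19^{29} ≡ 18 (mod 31). Verify: 19 × 18 = 342 ≡ 1 (mod 31)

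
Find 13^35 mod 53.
By repeated squaring mod 53: 13^{1}≡13, 13^{2}≡10, 13^{4}≡47, 13^{8}≡36, 13^{16}≡24, 13^{32}≡46. Then 13^{35} = 13^{32+2+1} ≡ 46 × 10 × 13 ≡ 44 mod 53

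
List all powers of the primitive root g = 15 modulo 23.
15^1, 15^2, ..., 15^{22} mod 23: [15, 18, 17, 2, 7, 13, 11, 4, 14, 3, 22, 8, 5, 6, 21, 16, 10, 12, 19, 9, 20, 1]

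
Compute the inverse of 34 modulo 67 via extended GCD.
Extended GCD: 34(2) + 67(-1) = 1. So 34^(-1) ≡ 2 (mod 67). Verify: 34 × 2 = 68 ≡ 1 (mod 67)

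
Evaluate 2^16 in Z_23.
By repeated squaring (mod 23): 2^{1}≡2, 2^{2}≡4, 2^{4}≡16, 2^{8}≡3, 2^{16}≡9. So 2^{16} ≡ 9 (mod 23)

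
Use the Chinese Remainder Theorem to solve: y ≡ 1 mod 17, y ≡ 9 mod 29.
M = 17 × 29 = 493. M₁ = 29, y₁ ≡ 10 mod 17. M₂ = 17, y₂ ≡ 12 mod 29. y = 1×29×10 + 9×17×12 ≡ 154 mod 493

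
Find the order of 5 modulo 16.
Powers of 5 mod 16: 5^1≡5, 5^2≡9, 5^3≡13, 5^4≡1. So the order of 5 is 4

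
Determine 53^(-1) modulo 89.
Since 89 is prime, by Fermat 53^(-1) ≡ 53^{87} ≡ 42 mod 89. Verify: 53 × 42 = 2226 ≡ 1 mod 89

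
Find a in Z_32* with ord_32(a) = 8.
3 has order 8 mod 32 since 3^{8} ≡ 1 (mod 32) and no smaller power works.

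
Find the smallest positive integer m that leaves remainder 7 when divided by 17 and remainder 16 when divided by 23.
M = 17 × 23 = 391. M₁ = 23, y₁ ≡ 3 mod 17. M₂ = 17, y₂ ≡ 19 mod 23. m = 7×23×3 + 16×17×19 ≡ 177 mod 391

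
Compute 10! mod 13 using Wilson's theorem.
(12)! = (10)! × (11) × (12) ≡ -1 mod 13. So (10)! ≡ -1 × [(12)(11)]^(-1) ≡ 6 mod 13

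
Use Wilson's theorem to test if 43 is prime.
(42)! mod 43 = 42. Since 42 ≡ -1 mod 43, 43 is prime.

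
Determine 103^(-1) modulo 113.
Since 113 is prime, by Fermat 103^(-1) ≡ 103^{111} ≡ 79 (mod 113). Verify: 103 × 79 = 8137 ≡ 1 (mod 113)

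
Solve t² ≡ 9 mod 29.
The square roots of 9 mod 29 are 26 and 3. Verify: 26² = 676 ≡ 9 mod 29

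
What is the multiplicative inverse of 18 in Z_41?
Since 41 is prime, by Fermat 18^(-1) ≡ 18^{39} ≡ 16 (mod 41). Verify: 18 × 16 = 288 ≡ 1 (mod 41)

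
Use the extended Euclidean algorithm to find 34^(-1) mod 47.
Extended GCD: 34(18) + 47(-13) = 1. So 34^(-1) ≡ 18 (mod 47). Verify: 34 × 18 = 612 ≡ 1 (mod 47)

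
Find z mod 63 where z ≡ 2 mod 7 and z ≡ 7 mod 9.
M = 7 × 9 = 63. M₁ = 9, y₁ ≡ 4 mod 7. M₂ = 7, y₂ ≡ 4 mod 9. z = 2×9×4 + 7×7×4 ≡ 16 mod 63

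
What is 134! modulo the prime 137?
(136)! = (134)! × (135) × (136) ≡ -1 (mod 137). So (134)! ≡ -1 × [(136)(135)]^(-1) ≡ 68 (mod 137)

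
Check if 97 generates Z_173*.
ord_173(97) divides 172. For each prime q|172: 97^{86}≡172, 97^{4}≡164, none ≡ 1. So 97 has order 172 and is a primitive root mod 173.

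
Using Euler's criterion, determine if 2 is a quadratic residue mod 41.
By Euler's criterion: 2^{20} ≡ 1 mod 41. Since this equals 1, 2 is a QR.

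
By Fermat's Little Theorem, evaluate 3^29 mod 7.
By Fermat: 3^{6} ≡ 1 (mod 7). 29 = 4×6 + 5. So 3^{29} ≡ 3^{5} ≡ 5 (mod 7)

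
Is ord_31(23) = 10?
Powers of 23 mod 31: 23^1≡23, 23^2≡2, 23^3≡15, 23^4≡4, 23^5≡30, 23^6≡8, 23^7≡29, 23^8≡16, 23^9≡27, 23^10≡1. First k with 23^k≡1 is k=10. Yes, ord_31(23) = 10.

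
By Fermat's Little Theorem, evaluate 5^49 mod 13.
By Fermat: 5^{12} ≡ 1 mod 13. 49 = 4×12 + 1. So 5^{49} ≡ 5^{1} ≡ 5 mod 13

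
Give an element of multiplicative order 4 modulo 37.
6 has order 4 mod 37 since 6^{4} ≡ 1 (mod 37) and no smaller power works.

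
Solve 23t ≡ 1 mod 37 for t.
Since 37 is prime, by Fermat 23^(-1) ≡ 23^{35} ≡ 29 mod 37. Verify: 23 × 29 = 667 ≡ 1 mod 37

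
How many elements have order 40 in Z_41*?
Number of primitive roots mod 41 = φ(p-1) = φ(40) = 16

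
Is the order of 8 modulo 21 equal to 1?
Powers of 8 mod 21: 8^1≡8, 8^2≡1. 8^1≡8≢1, so ord ≠ 1. No, the actual order is 2.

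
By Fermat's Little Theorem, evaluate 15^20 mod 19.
By Fermat: 15^{18} ≡ 1 mod 19. So 15^{20} = 15^{18} · 15^{2} ≡ 15^{2} ≡ 16 mod 19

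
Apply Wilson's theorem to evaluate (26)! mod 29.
(28)! = (26)! × (27) × (28) ≡ -1 mod 29. So (26)! ≡ -1 × [(28)(27)]^(-1) ≡ 14 mod 29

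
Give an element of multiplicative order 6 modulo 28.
17 has order 6 mod 28 since 17^{6} ≡ 1 (mod 28) and no smaller power works.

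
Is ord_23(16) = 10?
Powers of 16 mod 23: 16^1≡16, 16^2≡3, 16^3≡2, 16^4≡9, 16^5≡6, 16^6≡4, 16^7≡18, 16^8≡12, 16^9≡8, 16^10≡13, 16^11≡1. 16^10≡13≢1, so ord ≠ 10. No, the actual order is 11.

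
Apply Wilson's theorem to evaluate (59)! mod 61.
(60)! = (59)! × (60) ≡ -1 (mod 61). So (59)! ≡ -1 × (60)^(-1) ≡ (-1)×(-1) = 1 (mod 61)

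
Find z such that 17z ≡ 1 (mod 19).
Since 19 is prime, by Fermat 17^(-1) ≡ 17^{17} ≡ 9 (mod 19). Verify: 17 × 9 = 153 ≡ 1 (mod 19)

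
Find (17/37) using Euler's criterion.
(17/37) = 17^{18} mod 37 = -1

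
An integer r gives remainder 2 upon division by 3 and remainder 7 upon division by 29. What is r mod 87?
M = 3 × 29 = 87. M₁ = 29, y₁ ≡ 2 mod 3. M₂ = 3, y₂ ≡ 10 mod 29. r = 2×29×2 + 7×3×10 ≡ 65 mod 87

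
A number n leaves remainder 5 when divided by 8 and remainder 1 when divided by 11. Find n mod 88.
M = 8 × 11 = 88. M₁ = 11, y₁ ≡ 3 mod 8. M₂ = 8, y₂ ≡ 7 mod 11. n = 5×11×3 + 1×8×7 ≡ 45 mod 88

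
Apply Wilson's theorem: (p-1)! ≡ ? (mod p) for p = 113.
By Wilson's theorem, (112)! ≡ -1 ≡ 112 (mod 113)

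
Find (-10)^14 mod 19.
By repeated squaring mod 19: (-10)^{1}≡9, (-10)^{2}≡5, (-10)^{4}≡6, (-10)^{8}≡17. Then (-10)^{14} = (-10)^{8+4+2} ≡ 17 × 6 × 5 ≡ 16 mod 19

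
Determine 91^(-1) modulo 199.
Since 199 is prime, by Fermat 91^(-1) ≡ 91^{197} ≡ 35 (mod 199). Verify: 91 × 35 = 3185 ≡ 1 (mod 199)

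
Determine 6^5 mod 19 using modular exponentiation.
By repeated squaring mod 19: 6^{1}≡6, 6^{2}≡17, 6^{4}≡4. Then 6^{5} = 6^{4+1} ≡ 4 × 6 ≡ 5 mod 19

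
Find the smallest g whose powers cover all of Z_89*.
g = 3. For each prime q|88: 3^{44}≡88, 3^{8}≡64, none ≡ 1, so ord_89(3) = 88 and 3 is a primitive root.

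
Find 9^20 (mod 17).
Using Fermat: 9^{16} ≡ 1 (mod 17). 20 ≡ 4 (mod 16). So 9^{20} ≡ 9^{4} ≡ 16 (mod 17)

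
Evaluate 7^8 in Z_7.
By repeated squaring mod 7: 7^{1}≡0, 7^{2}≡0, 7^{4}≡0, 7^{8}≡0. So 7^{8} ≡ 0 mod 7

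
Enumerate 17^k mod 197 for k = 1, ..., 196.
17^1, 17^2, ..., 17^{196} mod 197: [17, 92, 185, 190, 78, 144, 84, 49, 45, 174, 3, 51, 79, 161, 176, 37, 38, 55, 147, 135, 128, 9, 153, 40, 89, 134, 111, 114, 165, 47, 11, 187, 27, 65, 120, 70, 8, 136, 145, 101, 141, 33, 167, 81, 195, 163, 13, 24, 14, 41, 106, 29, 99, 107, 46, 191, 95, 39, 72, 42, 123, 121, 87, 100, 124, 138, 179, 88, 117, 19, 126, 172, 166, 64, 103, 175, 20, 143, 67, 154, 57, 181, 122, 104, 192, 112, 131, 60, 35, 4, 68, 171, 149, 169, 115, 182, 139, 196, 180, 105, 12, 7, 119, 53, 113, 148, 152, 23, 194, 146, 118, 36, 21, 160, 159, 142, 50, 62, 69, 188, 44, 157, 108, 63, 86, 83, 32, 150, 186, 10, 170, 132, 77, 127, 189, 61, 52, 96, 56, 164, 30, 116, 2, 34, 184, 173, 183, 156, 91, 168, 98, 90, 151, 6, 102, 158, 125, 155, 74, 76, 110, 97, 73, 59, 18, 109, 80, 178, 71, 25, 31, 133, 94, 22, 177, 54, 130, 43, 140, 16, 75, 93, 5, 85, 66, 137, 162, 193, 129, 26, 48, 28, 82, 15, 58, 1]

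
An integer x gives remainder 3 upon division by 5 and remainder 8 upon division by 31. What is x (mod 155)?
M = 5 × 31 = 155. M₁ = 31, y₁ ≡ 1 (mod 5). M₂ = 5, y₂ ≡ 25 (mod 31). x = 3×31×1 + 8×5×25 ≡ 8 (mod 155)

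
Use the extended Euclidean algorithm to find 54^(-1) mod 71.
Extended GCD: 54(25) + 71(-19) = 1. So 54^(-1) ≡ 25 (mod 71). Verify: 54 × 25 = 1350 ≡ 1 (mod 71)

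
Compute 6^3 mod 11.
6^{3} = 216 ≡ 7 mod 11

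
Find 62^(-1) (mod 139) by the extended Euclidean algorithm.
Extended GCD: 62(-65) + 139(29) = 1. So 62^(-1) ≡ -65 ≡ 74 (mod 139). Verify: 62 × 74 = 4588 ≡ 1 (mod 139)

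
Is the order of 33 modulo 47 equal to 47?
Powers of 33 mod 47: 33^1≡33, 33^2≡8, 33^3≡29, 33^4≡17, 33^5≡44, 33^6≡42, 33^7≡23, 33^8≡7, 33^9≡43, 33^10≡9, 33^11≡15, 33^12≡25, 33^13≡26, 33^14≡12, 33^15≡20, 33^16≡2, 33^17≡19, 33^18≡16, 33^19≡11, 33^20≡34, 33^21≡41, 33^22≡37, 33^23≡46, 33^24≡14, 33^25≡39, 33^26≡18, 33^27≡30, 33^28≡3, 33^29≡5, 33^30≡24, 33^31≡40, 33^32≡4, 33^33≡38, 33^34≡32, 33^35≡22, 33^36≡21, 33^37≡35, 33^38≡27, 33^39≡45, 33^40≡28, 33^41≡31, 33^42≡36, 33^43≡13, 33^44≡6, 33^45≡10, 33^46≡1. Already 33^46≡1, so the order is 46 < 47. No, the actual order is 46.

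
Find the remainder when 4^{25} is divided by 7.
By Fermat: 4^{6} ≡ 1 (mod 7). 25 = 4×6 + 1. So 4^{25} ≡ 4^{1} ≡ 4 (mod 7)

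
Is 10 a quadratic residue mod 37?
By Euler's criterion: 10^{18} ≡ 1 (mod 37). Since this equals 1, 10 is a QR.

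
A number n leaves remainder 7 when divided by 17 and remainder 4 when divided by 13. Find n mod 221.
M = 17 × 13 = 221. M₁ = 13, y₁ ≡ 4 mod 17. M₂ = 17, y₂ ≡ 10 mod 13. n = 7×13×4 + 4×17×10 ≡ 160 mod 221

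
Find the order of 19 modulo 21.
Powers of 19 mod 21: 19^1≡19, 19^2≡4, 19^3≡13, 19^4≡16, 19^5≡10, 19^6≡1. Order = 6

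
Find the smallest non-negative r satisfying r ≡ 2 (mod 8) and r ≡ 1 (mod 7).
M = 8 × 7 = 56. M₁ = 7, y₁ ≡ 7 (mod 8). M₂ = 8, y₂ ≡ 1 (mod 7). r = 2×7×7 + 1×8×1 ≡ 50 (mod 56)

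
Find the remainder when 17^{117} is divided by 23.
By Fermat: 17^{22} ≡ 1 mod 23. 117 = 5×22 + 7. So 17^{117} ≡ 17^{7} ≡ 20 mod 23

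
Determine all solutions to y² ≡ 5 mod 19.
The square roots of 5 mod 19 are 9 and 10. Verify: 9² = 81 ≡ 5 mod 19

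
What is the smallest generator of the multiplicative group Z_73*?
g = 5. For each prime q|72: 5^{36}≡72, 5^{24}≡8, none ≡ 1, so ord_73(5) = 72 and 5 is a primitive root.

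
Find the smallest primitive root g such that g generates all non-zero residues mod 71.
g = 7. Powers: [7, 49, 59, 58, 51, 2, 14, ...] generates all 70 non-zero residues.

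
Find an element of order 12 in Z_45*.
13 has order 12 mod 45 since 13^{12} ≡ 1 mod 45 and no smaller power works.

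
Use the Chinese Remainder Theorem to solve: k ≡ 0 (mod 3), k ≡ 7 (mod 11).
M = 3 × 11 = 33. M₁ = 11, y₁ ≡ 2 (mod 3). M₂ = 3, y₂ ≡ 4 (mod 11). k = 0×11×2 + 7×3×4 ≡ 18 (mod 33)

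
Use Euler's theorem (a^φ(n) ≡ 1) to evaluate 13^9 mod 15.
By Euler: 13^{8} ≡ 1 (mod 15) since gcd(13, 15) = 1. 9 = 1×8 + 1. So 13^{9} ≡ 13^{1} ≡ 13 (mod 15)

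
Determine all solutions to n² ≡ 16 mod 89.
The square roots of 16 mod 89 are 4 and 85. Verify: 4² = 16 ≡ 16 mod 89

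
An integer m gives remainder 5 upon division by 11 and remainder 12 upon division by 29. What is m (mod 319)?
M = 11 × 29 = 319. M₁ = 29, y₁ ≡ 8 (mod 11). M₂ = 11, y₂ ≡ 8 (mod 29). m = 5×29×8 + 12×11×8 ≡ 302 (mod 319)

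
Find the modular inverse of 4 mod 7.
Since 7 is prime, by Fermat 4^(-1) ≡ 4^{5} ≡ 2 (mod 7). Verify: 4 × 2 = 8 ≡ 1 (mod 7)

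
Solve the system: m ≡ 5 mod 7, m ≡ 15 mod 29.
M = 7 × 29 = 203. M₁ = 29, y₁ ≡ 1 mod 7. M₂ = 7, y₂ ≡ 25 mod 29. m = 5×29×1 + 15×7×25 ≡ 131 mod 203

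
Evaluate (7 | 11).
(7/11) = 7^{5} mod 11 = -1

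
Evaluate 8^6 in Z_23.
By repeated squaring (mod 23): 8^{1}≡8, 8^{2}≡18, 8^{4}≡2. Then 8^{6} = 8^{4+2} ≡ 2 × 18 ≡ 13 (mod 23)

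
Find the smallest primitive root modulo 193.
g = 5. Powers: [5, 25, 125, 46, 37, 185, 153, 186, 158, 18, ...] generates all 192 non-zero residues.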